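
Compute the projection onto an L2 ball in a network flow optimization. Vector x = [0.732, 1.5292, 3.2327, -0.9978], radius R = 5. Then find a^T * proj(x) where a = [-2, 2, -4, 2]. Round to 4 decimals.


Step 1: Compute ||x|| (intermediates to 6 decimals).
||x|| = sqrt(0.732^2 + 1.5292^2 + 3.2327^2 + (-0.9978)^2) = 3.784208
Step 2: Project.
Since ||x|| <= R, proj = x (no scaling needed).
proj(x) = [0.732, 1.5292, 3.2327, -0.9978]
Step 3: Dot product.
a^T * proj(x) = -2*0.732 + 2*1.5292 - 4*3.2327 + 2*(-0.9978) = -13.332


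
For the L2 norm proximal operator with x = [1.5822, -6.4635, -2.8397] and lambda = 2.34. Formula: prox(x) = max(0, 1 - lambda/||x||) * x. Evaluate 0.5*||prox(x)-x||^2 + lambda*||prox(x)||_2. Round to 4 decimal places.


Step 1: Compute ||x||.
||x|| = 7.2349
Step 2: Compute scaling factor.
scale = max(0, 1 - 2.34/7.2349) = 0.6766
Step 3: prox(x) = [1.0705, -4.373, -1.9213]
||prox(x)|| = 4.8949
Step 4: Proximal objective.
0.5*||prox-x||^2 = 2.7378
lambda*||prox|| = 11.4541
Total = 14.1919


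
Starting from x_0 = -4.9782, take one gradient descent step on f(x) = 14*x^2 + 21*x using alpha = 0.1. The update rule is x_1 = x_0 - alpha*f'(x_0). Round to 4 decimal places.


We compute the gradient at x_0 and apply the update.
f'(x) = 28*x + 21
f'(-4.9782) = 28*-4.9782 + 21 = -118.3896
x_1 = -4.9782 - 0.1*-118.3896 = 6.8608


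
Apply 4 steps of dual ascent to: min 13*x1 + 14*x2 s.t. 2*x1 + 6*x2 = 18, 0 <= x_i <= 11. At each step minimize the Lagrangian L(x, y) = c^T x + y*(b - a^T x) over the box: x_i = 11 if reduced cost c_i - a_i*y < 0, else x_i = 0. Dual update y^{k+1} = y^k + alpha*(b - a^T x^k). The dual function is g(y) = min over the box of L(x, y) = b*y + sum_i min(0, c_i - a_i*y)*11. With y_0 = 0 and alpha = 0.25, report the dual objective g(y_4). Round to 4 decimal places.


Dual ascent for LP: min 13*x1 + 14*x2, 2*x1 + 6*x2 = 18, 0 <= x_i <= 11
Step 1: y^k = 0.0, reduced costs: (13.0, 14.0)
  x^k = (0.0, 0.0), subgradient = b - a^T x = 18.0
  y^{k+1} = 0.0 + 0.25*18.0 = 4.5
Step 2: y^k = 4.5, reduced costs: (4.0, -13.0)
  x^k = (0.0, 11.0), subgradient = b - a^T x = -48.0
  y^{k+1} = 4.5 + 0.25*-48.0 = -7.5
Step 3: y^k = -7.5, reduced costs: (28.0, 59.0)
  x^k = (0.0, 0.0), subgradient = b - a^T x = 18.0
  y^{k+1} = -7.5 + 0.25*18.0 = -3.0
Step 4: y^k = -3.0, reduced costs: (19.0, 32.0)
  x^k = (0.0, 0.0), subgradient = b - a^T x = 18.0
  y^{k+1} = -3.0 + 0.25*18.0 = 1.5
Dual objective at y_4 = 1.5: reduced costs (10.0, 5.0), box minimizer x = (0.0, 0.0)
g(y_4) = b*y + (c1 - a1*y)*x1 + (c2 - a2*y)*x2 = 18*1.5 + 10.0*0.0 + 5.0*0.0 = 27.0 + 0.0 + 0.0 = 27.0


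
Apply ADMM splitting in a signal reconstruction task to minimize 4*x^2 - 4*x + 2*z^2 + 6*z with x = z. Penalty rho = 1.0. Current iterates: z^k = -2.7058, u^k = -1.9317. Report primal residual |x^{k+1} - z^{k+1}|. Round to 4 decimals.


ADMM iteration with rho = 1.0, z^k = -2.7058, u^k = -1.9317
Step 1: x-update.
Minimize 4*x^2 - 4*x + (1.0/2)*(x + 2.7058 - 1.9317)^2
FOC: (2*4 + 1.0)*x = 4 + 1.0*(-2.7058 + 1.9317)
x^{k+1} = 0.3584
Step 2: z-update.
Minimize 2*z^2 + 6*z + (1.0/2)*(0.3584 - z - 1.9317)^2
FOC: (2*2 + 1.0)*z = -6 + 1.0*(0.3584 - 1.9317)
z^{k+1} = -1.5147
Step 3: u-update.
u^{k+1} = -1.9317 + 0.3584 + 1.5147 = -0.0586
Step 4: Primal residual = |0.3584 + 1.5147| = 1.8731


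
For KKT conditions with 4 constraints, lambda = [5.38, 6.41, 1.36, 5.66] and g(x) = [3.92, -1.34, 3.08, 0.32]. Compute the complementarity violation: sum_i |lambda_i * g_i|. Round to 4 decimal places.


KKT complementary slackness check:
lambda_1 * g_1 = 5.38 * 3.92 = 21.0896
lambda_2 * g_2 = 6.41 * -1.34 = -8.5894
lambda_3 * g_3 = 1.36 * 3.08 = 4.1888
lambda_4 * g_4 = 5.66 * 0.32 = 1.8112
Total violation = 21.0896 + 8.5894 + 4.1888 + 1.8112 = 35.679


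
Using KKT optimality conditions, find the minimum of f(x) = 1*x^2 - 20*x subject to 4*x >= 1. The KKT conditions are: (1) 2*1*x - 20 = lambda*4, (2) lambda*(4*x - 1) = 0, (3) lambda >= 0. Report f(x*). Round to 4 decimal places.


Step 1: Try lambda = 0 (constraint inactive).
Stationarity: 2*1*x - 20 = 0
x* = 20/(2*1) = 10.0
Check constraint: 4*10.0 = 40.0 >= 1 -- satisfied.
Step 2: Compute optimal value.
f(x*) = 1*10.0^2 - 20*10.0 = -100.0


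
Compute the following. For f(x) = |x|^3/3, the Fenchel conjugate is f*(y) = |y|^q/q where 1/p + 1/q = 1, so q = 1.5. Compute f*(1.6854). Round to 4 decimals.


The conjugate exponent q satisfies 1/p + 1/q = 1.
p = 3, so q = 3/(3 - 1) = 1.5
|y|^q = 1.6854^1.5 = 2.188
f*(1.6854) = 2.188 / 1.5 = 1.4587


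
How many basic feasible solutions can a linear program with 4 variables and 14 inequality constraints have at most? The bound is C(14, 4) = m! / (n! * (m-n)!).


Each vertex corresponds to some choice of n active constraints out of m, so the number of vertices is at most C(m, n) = m! / (n!(m-n)!).
m = 14, n = 4
Numerator: 14 * 13 * 12 * 11
Denominator: 4! = 24
C(14, 4) = 1001


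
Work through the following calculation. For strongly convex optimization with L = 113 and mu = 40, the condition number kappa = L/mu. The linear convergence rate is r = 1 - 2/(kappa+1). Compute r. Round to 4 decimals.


Step 1: Compute the condition number.
kappa = L/mu = 113/40 = 2.825
Step 2: Compute the convergence rate.
r = 1 - 2/(kappa + 1) = 1 - 2*mu/(L + mu) = (L - mu)/(L + mu) = 73/153 = 0.4771


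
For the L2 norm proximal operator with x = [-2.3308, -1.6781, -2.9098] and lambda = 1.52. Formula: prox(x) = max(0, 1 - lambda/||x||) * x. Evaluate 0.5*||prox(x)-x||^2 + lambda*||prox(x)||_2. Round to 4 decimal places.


Step 1: Compute ||x||.
||x|| = 4.0885
Step 2: Compute scaling factor.
scale = max(0, 1 - 1.52/4.0885) = 0.6282
Step 3: prox(x) = [-1.4643, -1.0542, -1.828]
||prox(x)|| = 2.5685
Step 4: Proximal objective.
0.5*||prox-x||^2 = 1.1552
lambda*||prox|| = 3.9041
Total = 5.0593


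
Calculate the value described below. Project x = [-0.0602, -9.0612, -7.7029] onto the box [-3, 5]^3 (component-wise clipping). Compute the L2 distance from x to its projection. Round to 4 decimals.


Project each component onto [-3, 5].
clip(-0.0602) = -0.0602, clip(-9.0612) = -3.0, clip(-7.7029) = -3.0
Projection = [-0.0602, -3.0, -3.0]
Squared diffs: [0.0, 36.7381, 22.1173]
Distance = sqrt(58.8554) = 7.6717


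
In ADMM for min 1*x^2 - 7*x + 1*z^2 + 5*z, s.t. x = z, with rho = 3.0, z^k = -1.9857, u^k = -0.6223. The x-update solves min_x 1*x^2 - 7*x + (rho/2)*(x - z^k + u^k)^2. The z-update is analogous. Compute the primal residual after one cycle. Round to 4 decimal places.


ADMM iteration with rho = 3.0, z^k = -1.9857, u^k = -0.6223
Step 1: x-update.
Minimize 1*x^2 - 7*x + (3.0/2)*(x + 1.9857 - 0.6223)^2
FOC: (2*1 + 3.0)*x = 7 + 3.0*(-1.9857 + 0.6223)
x^{k+1} = 0.582
Step 2: z-update.
Minimize 1*z^2 + 5*z + (3.0/2)*(0.582 - z - 0.6223)^2
FOC: (2*1 + 3.0)*z = -5 + 3.0*(0.582 - 0.6223)
z^{k+1} = -1.0242
Step 3: u-update.
u^{k+1} = -0.6223 + 0.582 + 1.0242 = 0.9839
Step 4: Primal residual = |0.582 + 1.0242| = 1.6062


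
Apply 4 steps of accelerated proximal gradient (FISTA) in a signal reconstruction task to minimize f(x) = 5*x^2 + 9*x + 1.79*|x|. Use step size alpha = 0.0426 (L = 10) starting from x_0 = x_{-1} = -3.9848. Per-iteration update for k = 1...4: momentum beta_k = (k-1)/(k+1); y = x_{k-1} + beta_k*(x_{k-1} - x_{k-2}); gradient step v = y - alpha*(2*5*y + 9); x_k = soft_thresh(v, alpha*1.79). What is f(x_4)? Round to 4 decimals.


FISTA on f(x) = 5*x^2 + 9*x + 1.79*|x|
L = 10, alpha = 0.0426
Iteration 1: beta = 0.0, y = -3.9848 + 0.0*(-3.9848 + 3.9848) = -3.9848
  grad(y) = -30.848, v = y - alpha*grad = -2.6707
  prox(v) = soft_thresh(-2.6707, 0.0763) = -2.5944
Iteration 2: beta = 0.3333, y = -2.5944 + 0.3333*(-2.5944 + 3.9848) = -2.131
  grad(y) = -12.3096, v = y - alpha*grad = -1.6066
  prox(v) = soft_thresh(-1.6066, 0.0763) = -1.5303
Iteration 3: beta = 0.5, y = -1.5303 + 0.5*(-1.5303 + 2.5944) = -0.9983
  grad(y) = -0.9827, v = y - alpha*grad = -0.9564
  prox(v) = soft_thresh(-0.9564, 0.0763) = -0.8802
Iteration 4: beta = 0.6, y = -0.8802 + 0.6*(-0.8802 + 1.5303) = -0.4901
  grad(y) = 4.0995, v = y - alpha*grad = -0.6647
  prox(v) = soft_thresh(-0.6647, 0.0763) = -0.5884
f(x_4) = 5*(-0.5884)^2 + 9*(-0.5884) + 1.79*|-0.5884| = -2.5113


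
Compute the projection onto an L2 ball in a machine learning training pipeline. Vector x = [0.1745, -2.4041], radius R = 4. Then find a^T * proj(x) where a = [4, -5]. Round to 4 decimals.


Step 1: Compute ||x|| (intermediates to 6 decimals).
||x|| = sqrt(0.1745^2 + (-2.4041)^2) = 2.410425
Step 2: Project.
Since ||x|| <= R, proj = x (no scaling needed).
proj(x) = [0.1745, -2.4041]
Step 3: Dot product.
a^T * proj(x) = 4*0.1745 - 5*(-2.4041) = 12.7185


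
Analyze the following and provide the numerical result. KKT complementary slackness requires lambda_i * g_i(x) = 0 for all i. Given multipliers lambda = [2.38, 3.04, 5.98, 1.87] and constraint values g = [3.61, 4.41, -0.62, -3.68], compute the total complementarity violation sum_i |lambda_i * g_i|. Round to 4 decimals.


KKT complementary slackness check:
lambda_1 * g_1 = 2.38 * 3.61 = 8.5918
lambda_2 * g_2 = 3.04 * 4.41 = 13.4064
lambda_3 * g_3 = 5.98 * -0.62 = -3.7076
lambda_4 * g_4 = 1.87 * -3.68 = -6.8816
Total violation = 8.5918 + 13.4064 + 3.7076 + 6.8816 = 32.5874


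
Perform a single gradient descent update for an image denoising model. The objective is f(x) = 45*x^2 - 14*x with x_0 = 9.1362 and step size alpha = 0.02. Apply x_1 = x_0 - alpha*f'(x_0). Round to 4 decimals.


We compute the gradient at x_0 and apply the update.
f'(x) = 90*x - 14
f'(9.1362) = 90*9.1362 - 14 = 808.258
x_1 = 9.1362 - 0.02*808.258 = -7.029


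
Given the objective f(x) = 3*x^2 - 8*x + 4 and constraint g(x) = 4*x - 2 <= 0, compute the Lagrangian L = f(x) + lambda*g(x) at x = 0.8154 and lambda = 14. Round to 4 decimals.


Step 1: Evaluate f(x).
f(0.8154) = 3*0.8154^2 - 8*0.8154 + 4 = -0.5286
Step 2: Evaluate g(x).
g(0.8154) = 4*0.8154 - 2 = 1.2616
Step 3: Compute Lagrangian.
L = -0.5286 + 14*1.2616 = 17.1338


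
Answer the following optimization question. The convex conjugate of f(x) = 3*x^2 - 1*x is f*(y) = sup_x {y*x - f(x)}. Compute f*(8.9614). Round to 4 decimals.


f*(y) = sup_x {y*x - a*x^2 - b*x} = sup_x {(y-b)*x - a*x^2}
FOC: (y - b) - 2a*x = 0 => x* = (y - b)/(2a)
x* = (8.9614 + 1)/(2*3) = 1.6602
f*(8.9614) = (y-b)^2/(4a) = (8.9614 + 1)^2/(4*3)
= 99.2295/12 = 8.2691


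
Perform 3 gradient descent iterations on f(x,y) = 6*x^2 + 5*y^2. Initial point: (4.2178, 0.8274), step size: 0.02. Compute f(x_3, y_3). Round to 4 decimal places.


Gradient descent on f(x,y) = 6*x^2 + 5*y^2.
Starting point: (4.2178, 0.8274), alpha = 0.02
Step 1: grad_x = 2*6*4.2178 = 50.6136, grad_y = 2*5*0.8274 = 8.274
  x_1 = 4.2178 - 0.02*50.6136 = 3.2055
  y_1 = 0.8274 - 0.02*8.274 = 0.6619
Step 2: grad_x = 2*6*3.2055 = 38.4663, grad_y = 2*5*0.6619 = 6.6192
  x_2 = 3.2055 - 0.02*38.4663 = 2.4362
  y_2 = 0.6619 - 0.02*6.6192 = 0.5295
Step 3: grad_x = 2*6*2.4362 = 29.2344, grad_y = 2*5*0.5295 = 5.2954
  x_3 = 2.4362 - 0.02*29.2344 = 1.8515
  y_3 = 0.5295 - 0.02*5.2954 = 0.4236
f(1.8515, 0.4236) = 6*1.8515^2 + 5*0.4236^2 = 21.4659


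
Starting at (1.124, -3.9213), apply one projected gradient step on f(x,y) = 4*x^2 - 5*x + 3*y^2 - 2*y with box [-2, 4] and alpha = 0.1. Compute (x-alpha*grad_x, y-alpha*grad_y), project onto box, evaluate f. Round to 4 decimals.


Step 1: Compute gradient at (1.124, -3.9213).
grad_x = 2*4*1.124 - 5 = 3.992
grad_y = 2*3*-3.9213 - 2 = -25.5278
Step 2: Gradient step.
x_raw = 1.124 - 0.1*3.992 = 0.7248
y_raw = -3.9213 - 0.1*-25.5278 = -1.3685
Step 3: Project onto [-2, 4].
x_proj = clip(0.7248) = 0.7248
y_proj = clip(-1.3685) = -1.3685
Step 4: Evaluate f.
f(0.7248, -1.3685) = 6.8329


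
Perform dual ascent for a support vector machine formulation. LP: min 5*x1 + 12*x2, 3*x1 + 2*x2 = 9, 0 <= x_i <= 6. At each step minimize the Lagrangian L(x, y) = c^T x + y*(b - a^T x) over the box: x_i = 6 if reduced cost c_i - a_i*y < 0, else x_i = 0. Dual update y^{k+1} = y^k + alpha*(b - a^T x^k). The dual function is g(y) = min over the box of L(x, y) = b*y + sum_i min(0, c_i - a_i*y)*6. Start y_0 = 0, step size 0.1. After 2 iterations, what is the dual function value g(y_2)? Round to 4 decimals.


Dual ascent for LP: min 5*x1 + 12*x2, 3*x1 + 2*x2 = 9, 0 <= x_i <= 6
Step 1: y^k = 0.0, reduced costs: (5.0, 12.0)
  x^k = (0.0, 0.0), subgradient = b - a^T x = 9.0
  y^{k+1} = 0.0 + 0.1*9.0 = 0.9
Step 2: y^k = 0.9, reduced costs: (2.3, 10.2)
  x^k = (0.0, 0.0), subgradient = b - a^T x = 9.0
  y^{k+1} = 0.9 + 0.1*9.0 = 1.8
Dual objective at y_2 = 1.8: reduced costs (-0.4, 8.4), box minimizer x = (6.0, 0.0)
g(y_2) = b*y + (c1 - a1*y)*x1 + (c2 - a2*y)*x2 = 9*1.8 + (-0.4)*6.0 + 8.4*0.0 = 16.2 - 2.4 + 0.0 = 13.8


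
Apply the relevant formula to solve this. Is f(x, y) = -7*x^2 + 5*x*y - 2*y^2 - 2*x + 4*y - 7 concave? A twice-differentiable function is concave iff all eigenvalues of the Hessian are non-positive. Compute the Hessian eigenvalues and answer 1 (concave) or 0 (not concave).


The Hessian of f(x,y) = -7*x^2 + 5*x*y - 2*y^2 - 2*x + 4*y - 7 is:
H = [[-14, 5], [5, -4]]
Trace = -14 - 4 = -18
Determinant = -14*-4 - (5)^2 = 31
Discriminant = (-18)^2 - 4*31 = 200.0
Eigenvalues: lambda_1 = -16.0711, lambda_2 = -1.9289
The function is concave.

1


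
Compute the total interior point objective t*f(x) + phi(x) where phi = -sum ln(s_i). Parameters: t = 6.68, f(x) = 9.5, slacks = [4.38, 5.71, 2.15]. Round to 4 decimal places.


Step 1: Compute log-barrier.
ln values: [1.477, 1.7422, 0.7655]
phi = -(1.477 + 1.7422 + 0.7655) = -3.9847
Step 2: Compute augmented objective.
t*f(x) = 6.68*9.5 = 63.46
Total = 63.46 - 3.9847 = 59.4753


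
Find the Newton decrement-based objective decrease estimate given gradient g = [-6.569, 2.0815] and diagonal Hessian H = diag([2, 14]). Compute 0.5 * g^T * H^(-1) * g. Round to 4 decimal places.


Step 1: H is diagonal, so H^(-1) * g = [-3.2845, 0.1487].
Step 2: g^T H^(-1) g = sum_i g_i^2 / H_ii
  = (-6.569)^2/2 + (2.0815)^2/14
  = 21.5759 + 0.3095 = 21.8854
Step 3: Objective decrease = 0.5 * g^T H^(-1) g = 10.9427


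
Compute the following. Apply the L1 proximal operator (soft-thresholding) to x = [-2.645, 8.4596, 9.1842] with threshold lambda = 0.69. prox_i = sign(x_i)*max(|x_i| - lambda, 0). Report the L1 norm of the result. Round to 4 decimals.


Soft-thresholding with lambda = 0.69:
prox(-2.645) = sign(-2.645)*max(|-2.645| - 0.69, 0) = -1.955
prox(8.4596) = sign(8.4596)*max(|8.4596| - 0.69, 0) = 7.7696
prox(9.1842) = sign(9.1842)*max(|9.1842| - 0.69, 0) = 8.4942
prox(x) = [-1.955, 7.7696, 8.4942]
||prox(x)||_1 = 1.955 + 7.7696 + 8.4942 = 18.2188


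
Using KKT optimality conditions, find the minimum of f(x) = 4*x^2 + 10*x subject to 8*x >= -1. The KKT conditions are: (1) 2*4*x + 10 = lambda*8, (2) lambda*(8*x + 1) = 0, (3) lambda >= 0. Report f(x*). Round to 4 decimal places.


Step 1: Try lambda = 0 (constraint inactive).
x_unc = -10/(2*4) = -1.25
Check: 8*-1.25 = -10.0 < -1 -- violated!
Step 2: Constraint must be active: 8*x = -1
x* = -1/8 = -0.125
lambda = (2*4*(-0.125) + 10)/8 = 1.125
Step 3: Compute optimal value.
f(x*) = 4*(-0.125)^2 + 10*(-0.125) = -1.1875


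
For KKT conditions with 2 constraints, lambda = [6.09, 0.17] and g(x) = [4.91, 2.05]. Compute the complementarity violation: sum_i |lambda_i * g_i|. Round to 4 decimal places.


KKT complementary slackness check:
lambda_1 * g_1 = 6.09 * 4.91 = 29.9019
lambda_2 * g_2 = 0.17 * 2.05 = 0.3485
Total violation = 29.9019 + 0.3485 = 30.2504


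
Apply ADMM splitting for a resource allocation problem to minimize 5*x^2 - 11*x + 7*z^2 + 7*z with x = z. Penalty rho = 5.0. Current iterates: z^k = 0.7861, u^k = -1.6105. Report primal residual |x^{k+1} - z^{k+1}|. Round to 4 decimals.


ADMM iteration with rho = 5.0, z^k = 0.7861, u^k = -1.6105
Step 1: x-update.
Minimize 5*x^2 - 11*x + (5.0/2)*(x - 0.7861 - 1.6105)^2
FOC: (2*5 + 5.0)*x = 11 + 5.0*(0.7861 + 1.6105)
x^{k+1} = 1.5322
Step 2: z-update.
Minimize 7*z^2 + 7*z + (5.0/2)*(1.5322 - z - 1.6105)^2
FOC: (2*7 + 5.0)*z = -7 + 5.0*(1.5322 - 1.6105)
z^{k+1} = -0.389
Step 3: u-update.
u^{k+1} = -1.6105 + 1.5322 + 0.389 = 0.3107
Step 4: Primal residual = |1.5322 + 0.389| = 1.9212


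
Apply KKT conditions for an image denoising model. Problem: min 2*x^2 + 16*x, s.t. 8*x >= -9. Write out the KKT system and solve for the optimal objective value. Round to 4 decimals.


Step 1: Try lambda = 0 (constraint inactive).
x_unc = -16/(2*2) = -4.0
Check: 8*-4.0 = -32.0 < -9 -- violated!
Step 2: Constraint must be active: 8*x = -9
x* = -9/8 = -1.125
lambda = (2*2*(-1.125) + 16)/8 = 1.4375
Step 3: Compute optimal value.
f(x*) = 2*(-1.125)^2 + 16*(-1.125) = -15.4688


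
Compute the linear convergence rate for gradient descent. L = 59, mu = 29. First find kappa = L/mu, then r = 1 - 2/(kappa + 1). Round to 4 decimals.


Step 1: Compute the condition number.
kappa = L/mu = 59/29 = 2.0345
Step 2: Compute the convergence rate.
r = 1 - 2/(kappa + 1) = 1 - 2*mu/(L + mu) = (L - mu)/(L + mu) = 30/88 = 0.3409


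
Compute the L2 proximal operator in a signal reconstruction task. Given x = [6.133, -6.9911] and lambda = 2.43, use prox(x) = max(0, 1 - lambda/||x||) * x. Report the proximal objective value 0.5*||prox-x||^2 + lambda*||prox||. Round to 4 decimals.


Step 1: Compute ||x||.
||x|| = 9.3
Step 2: Compute scaling factor.
scale = max(0, 1 - 2.43/9.3) = 0.7387
Step 3: prox(x) = [4.5305, -5.1644]
||prox(x)|| = 6.87
Step 4: Proximal objective.
0.5*||prox-x||^2 = 2.9525
lambda*||prox|| = 16.6941
Total = 19.6464


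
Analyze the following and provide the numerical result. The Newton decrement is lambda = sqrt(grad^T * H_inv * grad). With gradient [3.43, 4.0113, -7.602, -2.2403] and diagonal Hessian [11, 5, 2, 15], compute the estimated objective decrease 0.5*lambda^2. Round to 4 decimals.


Step 1: H is diagonal, so H^(-1) * g = [0.3118, 0.8023, -3.801, -0.1494].
Step 2: g^T H^(-1) g = sum_i g_i^2 / H_ii
  = (3.43)^2/11 + (4.0113)^2/5 + (-7.602)^2/2 + (-2.2403)^2/15
  = 1.0695 + 3.2181 + 28.8952 + 0.3346 = 33.5174
Step 3: Objective decrease = 0.5 * g^T H^(-1) g = 16.7587


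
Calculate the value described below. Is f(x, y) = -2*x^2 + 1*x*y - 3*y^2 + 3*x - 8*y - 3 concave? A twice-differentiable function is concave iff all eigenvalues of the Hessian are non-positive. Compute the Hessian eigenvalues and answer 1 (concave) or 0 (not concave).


The Hessian of f(x,y) = -2*x^2 + 1*x*y - 3*y^2 + 3*x - 8*y - 3 is:
H = [[-4, 1], [1, -6]]
Trace = -4 - 6 = -10
Determinant = -4*-6 - (1)^2 = 23
Discriminant = (-10)^2 - 4*23 = 8.0
Eigenvalues: lambda_1 = -6.4142, lambda_2 = -3.5858
The function is concave.

1


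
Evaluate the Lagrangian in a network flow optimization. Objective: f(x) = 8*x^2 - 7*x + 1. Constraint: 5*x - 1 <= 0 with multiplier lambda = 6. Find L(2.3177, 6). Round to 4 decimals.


Step 1: Evaluate f(x).
f(2.3177) = 8*2.3177^2 - 7*2.3177 + 1 = 27.75
Step 2: Evaluate g(x).
g(2.3177) = 5*2.3177 - 1 = 10.5885
Step 3: Compute Lagrangian.
L = 27.75 + 6*10.5885 = 91.281


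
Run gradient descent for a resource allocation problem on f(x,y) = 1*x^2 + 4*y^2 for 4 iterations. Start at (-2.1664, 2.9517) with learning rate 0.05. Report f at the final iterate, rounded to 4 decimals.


Gradient descent on f(x,y) = 1*x^2 + 4*y^2.
Starting point: (-2.1664, 2.9517), alpha = 0.05
Step 1: grad_x = 2*1*-2.1664 = -4.3328, grad_y = 2*4*2.9517 = 23.6136
  x_1 = -2.1664 - 0.05*-4.3328 = -1.9498
  y_1 = 2.9517 - 0.05*23.6136 = 1.771
Step 2: grad_x = 2*1*-1.9498 = -3.8995, grad_y = 2*4*1.771 = 14.1682
  x_2 = -1.9498 - 0.05*-3.8995 = -1.7548
  y_2 = 1.771 - 0.05*14.1682 = 1.0626
Step 3: grad_x = 2*1*-1.7548 = -3.5096, grad_y = 2*4*1.0626 = 8.5009
  x_3 = -1.7548 - 0.05*-3.5096 = -1.5793
  y_3 = 1.0626 - 0.05*8.5009 = 0.6376
Step 4: grad_x = 2*1*-1.5793 = -3.1586, grad_y = 2*4*0.6376 = 5.1005
  x_4 = -1.5793 - 0.05*-3.1586 = -1.4214
  y_4 = 0.6376 - 0.05*5.1005 = 0.3825
f(-1.4214, 0.3825) = 1*(-1.4214)^2 + 4*0.3825^2 = 2.6057


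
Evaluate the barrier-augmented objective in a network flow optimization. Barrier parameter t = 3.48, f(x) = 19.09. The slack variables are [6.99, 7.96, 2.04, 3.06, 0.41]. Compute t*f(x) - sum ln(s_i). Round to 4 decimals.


Step 1: Compute log-barrier.
ln values: [1.9445, 2.0744, 0.7129, 1.1184, -0.8916]
phi = -(1.9445 + 2.0744 + 0.7129 + 1.1184 - 0.8916) = -4.9587
Step 2: Compute augmented objective.
t*f(x) = 3.48*19.09 = 66.4332
Total = 66.4332 - 4.9587 = 61.4745


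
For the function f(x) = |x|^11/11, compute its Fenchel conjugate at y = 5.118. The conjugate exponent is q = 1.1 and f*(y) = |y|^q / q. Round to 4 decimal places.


The conjugate exponent q satisfies 1/p + 1/q = 1.
p = 11, so q = 11/(11 - 1) = 1.1
|y|^q = 5.118^1.1 = 6.0257
f*(5.118) = 6.0257 / 1.1 = 5.4779


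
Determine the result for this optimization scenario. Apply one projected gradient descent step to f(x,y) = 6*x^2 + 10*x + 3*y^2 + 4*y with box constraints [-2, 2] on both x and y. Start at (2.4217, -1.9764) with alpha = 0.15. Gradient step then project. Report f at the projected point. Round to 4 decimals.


Step 1: Compute gradient at (2.4217, -1.9764).
grad_x = 2*6*2.4217 + 10 = 39.0604
grad_y = 2*3*-1.9764 + 4 = -7.8584
Step 2: Gradient step.
x_raw = 2.4217 - 0.15*39.0604 = -3.4374
y_raw = -1.9764 - 0.15*-7.8584 = -0.7976
Step 3: Project onto [-2, 2].
x_proj = clip(-3.4374) = -2.0
y_proj = clip(-0.7976) = -0.7976
Step 4: Evaluate f.
f(-2.0, -0.7976) = 2.7181


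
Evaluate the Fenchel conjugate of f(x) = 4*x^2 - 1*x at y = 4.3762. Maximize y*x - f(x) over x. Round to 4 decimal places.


f*(y) = sup_x {y*x - a*x^2 - b*x} = sup_x {(y-b)*x - a*x^2}
FOC: (y - b) - 2a*x = 0 => x* = (y - b)/(2a)
x* = (4.3762 + 1)/(2*4) = 0.672
f*(4.3762) = (y-b)^2/(4a) = (4.3762 + 1)^2/(4*4)
= 28.9035/16 = 1.8065


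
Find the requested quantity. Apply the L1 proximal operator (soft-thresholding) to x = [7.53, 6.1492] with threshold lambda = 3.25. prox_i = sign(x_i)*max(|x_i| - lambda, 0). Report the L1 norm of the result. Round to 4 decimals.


Soft-thresholding with lambda = 3.25:
prox(7.53) = sign(7.53)*max(|7.53| - 3.25, 0) = 4.28
prox(6.1492) = sign(6.1492)*max(|6.1492| - 3.25, 0) = 2.8992
prox(x) = [4.28, 2.8992]
||prox(x)||_1 = 4.28 + 2.8992 = 7.1792


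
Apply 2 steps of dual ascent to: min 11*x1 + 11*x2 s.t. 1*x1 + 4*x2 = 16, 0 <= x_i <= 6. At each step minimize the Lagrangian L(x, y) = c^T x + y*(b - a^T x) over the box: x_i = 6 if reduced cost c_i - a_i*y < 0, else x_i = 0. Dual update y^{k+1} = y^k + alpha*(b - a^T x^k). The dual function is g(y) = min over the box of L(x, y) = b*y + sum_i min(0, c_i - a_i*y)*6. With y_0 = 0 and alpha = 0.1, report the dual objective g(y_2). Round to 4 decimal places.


Dual ascent for LP: min 11*x1 + 11*x2, 1*x1 + 4*x2 = 16, 0 <= x_i <= 6
Step 1: y^k = 0.0, reduced costs: (11.0, 11.0)
  x^k = (0.0, 0.0), subgradient = b - a^T x = 16.0
  y^{k+1} = 0.0 + 0.1*16.0 = 1.6
Step 2: y^k = 1.6, reduced costs: (9.4, 4.6)
  x^k = (0.0, 0.0), subgradient = b - a^T x = 16.0
  y^{k+1} = 1.6 + 0.1*16.0 = 3.2
Dual objective at y_2 = 3.2: reduced costs (7.8, -1.8), box minimizer x = (0.0, 6.0)
g(y_2) = b*y + (c1 - a1*y)*x1 + (c2 - a2*y)*x2 = 16*3.2 + 7.8*0.0 + (-1.8)*6.0 = 51.2 + 0.0 - 10.8 = 40.4


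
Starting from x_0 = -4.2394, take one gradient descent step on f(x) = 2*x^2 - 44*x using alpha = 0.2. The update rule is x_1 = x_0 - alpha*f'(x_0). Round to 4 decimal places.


We compute the gradient at x_0 and apply the update.
f'(x) = 4*x - 44
f'(-4.2394) = 4*-4.2394 - 44 = -60.9576
x_1 = -4.2394 - 0.2*-60.9576 = 7.9521


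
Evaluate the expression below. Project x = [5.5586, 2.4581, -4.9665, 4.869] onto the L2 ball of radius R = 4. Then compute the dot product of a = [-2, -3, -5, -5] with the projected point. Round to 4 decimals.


Step 1: Compute ||x|| (intermediates to 6 decimals).
||x|| = sqrt(5.5586^2 + 2.4581^2 + (-4.9665)^2 + 4.869^2) = 9.236535
Step 2: Project.
Since ||x|| > R, scale = R/||x|| = 4/9.236535 = 0.433063, proj(x) = scale * x
proj(x) = [2.407224, 1.064512, -2.150807, 2.108584]
Step 3: Dot product.
a^T * proj(x) = -2*2.407224 - 3*1.064512 - 5*(-2.150807) - 5*2.108584 = -7.7969


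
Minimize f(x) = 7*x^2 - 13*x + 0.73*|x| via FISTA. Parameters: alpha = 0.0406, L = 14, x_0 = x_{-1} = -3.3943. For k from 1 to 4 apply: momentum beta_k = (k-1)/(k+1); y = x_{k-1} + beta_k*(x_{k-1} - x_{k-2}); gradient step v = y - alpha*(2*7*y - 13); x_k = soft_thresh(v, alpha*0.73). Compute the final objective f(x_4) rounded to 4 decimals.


FISTA on f(x) = 7*x^2 - 13*x + 0.73*|x|
L = 14, alpha = 0.0406
Iteration 1: beta = 0.0, y = -3.3943 + 0.0*(-3.3943 + 3.3943) = -3.3943
  grad(y) = -60.5202, v = y - alpha*grad = -0.9372
  prox(v) = soft_thresh(-0.9372, 0.0296) = -0.9075
Iteration 2: beta = 0.3333, y = -0.9075 + 0.3333*(-0.9075 + 3.3943) = -0.0786
  grad(y) = -14.1007, v = y - alpha*grad = 0.4939
  prox(v) = soft_thresh(0.4939, 0.0296) = 0.4642
Iteration 3: beta = 0.5, y = 0.4642 + 0.5*(0.4642 + 0.9075) = 1.1501
  grad(y) = 3.1016, v = y - alpha*grad = 1.0242
  prox(v) = soft_thresh(1.0242, 0.0296) = 0.9946
Iteration 4: beta = 0.6, y = 0.9946 + 0.6*(0.9946 - 0.4642) = 1.3127
  grad(y) = 5.3784, v = y - alpha*grad = 1.0944
  prox(v) = soft_thresh(1.0944, 0.0296) = 1.0647
f(x_4) = 7*1.0647^2 - 13*1.0647 + 0.73*|1.0647| = -5.1287


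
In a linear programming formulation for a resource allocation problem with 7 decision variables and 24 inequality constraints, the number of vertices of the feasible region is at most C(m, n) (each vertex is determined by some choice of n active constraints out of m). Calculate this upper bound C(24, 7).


Each vertex corresponds to some choice of n active constraints out of m, so the number of vertices is at most C(m, n) = m! / (n!(m-n)!).
m = 24, n = 7
Numerator: 24 * 23 * 22 * 21 * 20 * 19 * 18
Denominator: 7! = 5040
C(24, 7) = 346104


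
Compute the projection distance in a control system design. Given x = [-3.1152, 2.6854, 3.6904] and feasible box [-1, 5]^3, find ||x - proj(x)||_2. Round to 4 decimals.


Project each component onto [-1, 5].
clip(-3.1152) = -1.0, clip(2.6854) = 2.6854, clip(3.6904) = 3.6904
Projection = [-1.0, 2.6854, 3.6904]
Squared diffs: [4.4741, 0.0, 0.0]
Distance = sqrt(4.4741) = 2.1152


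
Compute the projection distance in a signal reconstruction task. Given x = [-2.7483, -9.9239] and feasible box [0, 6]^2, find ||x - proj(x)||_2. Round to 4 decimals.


Project each component onto [0, 6].
clip(-2.7483) = 0.0, clip(-9.9239) = 0.0
Projection = [0.0, 0.0]
Squared diffs: [7.5532, 98.4838]
Distance = sqrt(106.037) = 10.2974


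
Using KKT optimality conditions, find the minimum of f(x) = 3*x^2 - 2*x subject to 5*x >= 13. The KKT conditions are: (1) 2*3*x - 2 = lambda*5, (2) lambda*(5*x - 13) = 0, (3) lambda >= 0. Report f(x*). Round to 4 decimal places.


Step 1: Try lambda = 0 (constraint inactive).
x_unc = 2/(2*3) = 0.3333
Check: 5*0.3333 = 1.6665 < 13 -- violated!
Step 2: Constraint must be active: 5*x = 13
x* = 13/5 = 2.6
lambda = (2*3*2.6 - 2)/5 = 2.72
Step 3: Compute optimal value.
f(x*) = 3*2.6^2 - 2*2.6 = 15.08


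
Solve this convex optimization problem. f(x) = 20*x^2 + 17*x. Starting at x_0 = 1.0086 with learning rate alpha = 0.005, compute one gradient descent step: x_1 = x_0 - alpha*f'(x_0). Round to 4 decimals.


We compute the gradient at x_0 and apply the update.
f'(x) = 40*x + 17
f'(1.0086) = 40*1.0086 + 17 = 57.344
x_1 = 1.0086 - 0.005*57.344 = 0.7219


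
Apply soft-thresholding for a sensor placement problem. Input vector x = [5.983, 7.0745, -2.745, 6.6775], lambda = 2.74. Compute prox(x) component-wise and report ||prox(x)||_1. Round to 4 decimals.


Soft-thresholding with lambda = 2.74:
prox(5.983) = sign(5.983)*max(|5.983| - 2.74, 0) = 3.243
prox(7.0745) = sign(7.0745)*max(|7.0745| - 2.74, 0) = 4.3345
prox(-2.745) = sign(-2.745)*max(|-2.745| - 2.74, 0) = -0.005
prox(6.6775) = sign(6.6775)*max(|6.6775| - 2.74, 0) = 3.9375
prox(x) = [3.243, 4.3345, -0.005, 3.9375]
||prox(x)||_1 = 3.243 + 4.3345 + 0.005 + 3.9375 = 11.52


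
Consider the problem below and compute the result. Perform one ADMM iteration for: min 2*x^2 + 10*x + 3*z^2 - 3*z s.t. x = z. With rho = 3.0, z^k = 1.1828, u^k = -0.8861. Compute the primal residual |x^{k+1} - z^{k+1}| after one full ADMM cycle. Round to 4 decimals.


ADMM iteration with rho = 3.0, z^k = 1.1828, u^k = -0.8861
Step 1: x-update.
Minimize 2*x^2 + 10*x + (3.0/2)*(x - 1.1828 - 0.8861)^2
FOC: (2*2 + 3.0)*x = -10 + 3.0*(1.1828 + 0.8861)
x^{k+1} = -0.5419
Step 2: z-update.
Minimize 3*z^2 - 3*z + (3.0/2)*(-0.5419 - z - 0.8861)^2
FOC: (2*3 + 3.0)*z = 3 + 3.0*(-0.5419 - 0.8861)
z^{k+1} = -0.1427
Step 3: u-update.
u^{k+1} = -0.8861 - 0.5419 + 0.1427 = -1.2853
Step 4: Primal residual = |-0.5419 + 0.1427| = 0.3992


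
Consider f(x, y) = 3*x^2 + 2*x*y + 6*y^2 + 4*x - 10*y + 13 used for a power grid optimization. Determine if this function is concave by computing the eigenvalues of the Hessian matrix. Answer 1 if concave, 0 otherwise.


The Hessian of f(x,y) = 3*x^2 + 2*x*y + 6*y^2 + 4*x - 10*y + 13 is:
H = [[6, 2], [2, 12]]
Trace = 6 + 12 = 18
Determinant = 6*12 - (2)^2 = 68
Discriminant = (18)^2 - 4*68 = 52.0
Eigenvalues: lambda_1 = 5.3944, lambda_2 = 12.6056
The function is not concave.

0


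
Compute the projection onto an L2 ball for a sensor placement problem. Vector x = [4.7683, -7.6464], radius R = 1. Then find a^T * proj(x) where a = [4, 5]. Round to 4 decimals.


Step 1: Compute ||x|| (intermediates to 6 decimals).
||x|| = sqrt(4.7683^2 + (-7.6464)^2) = 9.011333
Step 2: Project.
Since ||x|| > R, scale = R/||x|| = 1/9.011333 = 0.110971, proj(x) = scale * x
proj(x) = [0.529143, -0.848529]
Step 3: Dot product.
a^T * proj(x) = 4*0.529143 + 5*(-0.848529) = -2.1261


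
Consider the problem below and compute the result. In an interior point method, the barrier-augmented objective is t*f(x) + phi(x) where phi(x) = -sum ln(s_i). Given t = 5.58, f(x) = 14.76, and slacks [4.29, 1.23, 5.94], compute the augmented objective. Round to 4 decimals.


Step 1: Compute log-barrier.
ln values: [1.4563, 0.207, 1.7817]
phi = -(1.4563 + 0.207 + 1.7817) = -3.445
Step 2: Compute augmented objective.
t*f(x) = 5.58*14.76 = 82.3608
Total = 82.3608 - 3.445 = 78.9158


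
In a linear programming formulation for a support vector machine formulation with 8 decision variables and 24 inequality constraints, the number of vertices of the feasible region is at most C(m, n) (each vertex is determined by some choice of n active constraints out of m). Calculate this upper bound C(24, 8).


Each vertex corresponds to some choice of n active constraints out of m, so the number of vertices is at most C(m, n) = m! / (n!(m-n)!).
m = 24, n = 8
Numerator: 24 * 23 * 22 * 21 * 20 * 19 * 18 * 17
Denominator: 8! = 40320
C(24, 8) = 735471


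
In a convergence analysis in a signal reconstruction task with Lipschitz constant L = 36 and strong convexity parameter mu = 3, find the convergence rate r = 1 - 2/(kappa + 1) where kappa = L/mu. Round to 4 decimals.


Step 1: Compute the condition number.
kappa = L/mu = 36/3 = 12.0
Step 2: Compute the convergence rate.
r = 1 - 2/(kappa + 1) = 1 - 2*mu/(L + mu) = (L - mu)/(L + mu) = 33/39 = 0.8462


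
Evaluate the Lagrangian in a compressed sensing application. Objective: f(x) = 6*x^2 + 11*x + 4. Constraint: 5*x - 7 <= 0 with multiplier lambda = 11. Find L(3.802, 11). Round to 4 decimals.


Step 1: Evaluate f(x).
f(3.802) = 6*3.802^2 + 11*3.802 + 4 = 132.5532
Step 2: Evaluate g(x).
g(3.802) = 5*3.802 - 7 = 12.01
Step 3: Compute Lagrangian.
L = 132.5532 + 11*12.01 = 264.6632


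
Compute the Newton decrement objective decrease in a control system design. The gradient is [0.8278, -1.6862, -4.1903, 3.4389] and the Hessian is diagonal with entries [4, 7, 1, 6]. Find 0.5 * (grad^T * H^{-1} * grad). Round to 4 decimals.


Step 1: H is diagonal, so H^(-1) * g = [0.207, -0.2409, -4.1903, 0.5732].
Step 2: g^T H^(-1) g = sum_i g_i^2 / H_ii
  = (0.8278)^2/4 + (-1.6862)^2/7 + (-4.1903)^2/1 + (3.4389)^2/6
  = 0.1713 + 0.4062 + 17.5586 + 1.971 = 20.1071
Step 3: Objective decrease = 0.5 * g^T H^(-1) g = 10.0536


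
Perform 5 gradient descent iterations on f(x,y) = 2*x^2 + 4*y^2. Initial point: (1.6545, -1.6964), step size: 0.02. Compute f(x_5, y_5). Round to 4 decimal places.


Gradient descent on f(x,y) = 2*x^2 + 4*y^2.
Starting point: (1.6545, -1.6964), alpha = 0.02
Step 1: grad_x = 2*2*1.6545 = 6.618, grad_y = 2*4*-1.6964 = -13.5712
  x_1 = 1.6545 - 0.02*6.618 = 1.5221
  y_1 = -1.6964 - 0.02*-13.5712 = -1.425
Step 2: grad_x = 2*2*1.5221 = 6.0886, grad_y = 2*4*-1.425 = -11.3998
  x_2 = 1.5221 - 0.02*6.0886 = 1.4004
  y_2 = -1.425 - 0.02*-11.3998 = -1.197
Step 3: grad_x = 2*2*1.4004 = 5.6015, grad_y = 2*4*-1.197 = -9.5758
  x_3 = 1.4004 - 0.02*5.6015 = 1.2883
  y_3 = -1.197 - 0.02*-9.5758 = -1.0055
Step 4: grad_x = 2*2*1.2883 = 5.1534, grad_y = 2*4*-1.0055 = -8.0437
  x_4 = 1.2883 - 0.02*5.1534 = 1.1853
  y_4 = -1.0055 - 0.02*-8.0437 = -0.8446
Step 5: grad_x = 2*2*1.1853 = 4.7411, grad_y = 2*4*-0.8446 = -6.7567
  x_5 = 1.1853 - 0.02*4.7411 = 1.0905
  y_5 = -0.8446 - 0.02*-6.7567 = -0.7095
f(1.0905, -0.7095) = 2*1.0905^2 + 4*(-0.7095)^2 = 4.3915


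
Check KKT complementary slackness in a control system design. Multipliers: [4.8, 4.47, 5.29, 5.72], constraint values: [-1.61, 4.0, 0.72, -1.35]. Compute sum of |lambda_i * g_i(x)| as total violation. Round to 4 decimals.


KKT complementary slackness check:
lambda_1 * g_1 = 4.8 * -1.61 = -7.728
lambda_2 * g_2 = 4.47 * 4.0 = 17.88
lambda_3 * g_3 = 5.29 * 0.72 = 3.8088
lambda_4 * g_4 = 5.72 * -1.35 = -7.722
Total violation = 7.728 + 17.88 + 3.8088 + 7.722 = 37.1388


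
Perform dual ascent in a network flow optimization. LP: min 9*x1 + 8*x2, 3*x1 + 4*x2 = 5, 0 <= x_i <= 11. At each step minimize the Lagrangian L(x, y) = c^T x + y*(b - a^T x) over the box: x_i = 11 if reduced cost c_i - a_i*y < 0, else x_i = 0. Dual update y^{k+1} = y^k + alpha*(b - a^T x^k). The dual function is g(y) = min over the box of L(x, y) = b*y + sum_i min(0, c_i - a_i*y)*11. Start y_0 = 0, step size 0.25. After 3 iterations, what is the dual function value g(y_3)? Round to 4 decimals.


Dual ascent for LP: min 9*x1 + 8*x2, 3*x1 + 4*x2 = 5, 0 <= x_i <= 11
Step 1: y^k = 0.0, reduced costs: (9.0, 8.0)
  x^k = (0.0, 0.0), subgradient = b - a^T x = 5.0
  y^{k+1} = 0.0 + 0.25*5.0 = 1.25
Step 2: y^k = 1.25, reduced costs: (5.25, 3.0)
  x^k = (0.0, 0.0), subgradient = b - a^T x = 5.0
  y^{k+1} = 1.25 + 0.25*5.0 = 2.5
Step 3: y^k = 2.5, reduced costs: (1.5, -2.0)
  x^k = (0.0, 11.0), subgradient = b - a^T x = -39.0
  y^{k+1} = 2.5 + 0.25*-39.0 = -7.25
Dual objective at y_3 = -7.25: reduced costs (30.75, 37.0), box minimizer x = (0.0, 0.0)
g(y_3) = b*y + (c1 - a1*y)*x1 + (c2 - a2*y)*x2 = 5*(-7.25) + 30.75*0.0 + 37.0*0.0 = -36.25 + 0.0 + 0.0 = -36.25


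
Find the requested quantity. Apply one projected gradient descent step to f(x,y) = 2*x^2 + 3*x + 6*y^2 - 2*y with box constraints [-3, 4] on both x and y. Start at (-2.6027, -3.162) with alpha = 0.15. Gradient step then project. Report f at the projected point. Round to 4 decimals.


Step 1: Compute gradient at (-2.6027, -3.162).
grad_x = 2*2*-2.6027 + 3 = -7.4108
grad_y = 2*6*-3.162 - 2 = -39.944
Step 2: Gradient step.
x_raw = -2.6027 - 0.15*-7.4108 = -1.4911
y_raw = -3.162 - 0.15*-39.944 = 2.8296
Step 3: Project onto [-3, 4].
x_proj = clip(-1.4911) = -1.4911
y_proj = clip(2.8296) = 2.8296
Step 4: Evaluate f.
f(-1.4911, 2.8296) = 42.354


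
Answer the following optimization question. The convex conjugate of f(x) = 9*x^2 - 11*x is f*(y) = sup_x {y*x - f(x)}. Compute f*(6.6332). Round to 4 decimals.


f*(y) = sup_x {y*x - a*x^2 - b*x} = sup_x {(y-b)*x - a*x^2}
FOC: (y - b) - 2a*x = 0 => x* = (y - b)/(2a)
x* = (6.6332 + 11)/(2*9) = 0.9796
f*(6.6332) = (y-b)^2/(4a) = (6.6332 + 11)^2/(4*9)
= 310.9297/36 = 8.6369


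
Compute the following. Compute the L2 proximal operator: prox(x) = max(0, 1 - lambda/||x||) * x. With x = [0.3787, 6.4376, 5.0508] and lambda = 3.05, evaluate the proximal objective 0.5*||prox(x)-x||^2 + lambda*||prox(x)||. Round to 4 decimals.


Step 1: Compute ||x||.
||x|| = 8.1913
Step 2: Compute scaling factor.
scale = max(0, 1 - 3.05/8.1913) = 0.6277
Step 3: prox(x) = [0.2377, 4.0406, 3.1701]
||prox(x)|| = 5.1413
Step 4: Proximal objective.
0.5*||prox-x||^2 = 4.6513
lambda*||prox|| = 15.681
Total = 20.3321


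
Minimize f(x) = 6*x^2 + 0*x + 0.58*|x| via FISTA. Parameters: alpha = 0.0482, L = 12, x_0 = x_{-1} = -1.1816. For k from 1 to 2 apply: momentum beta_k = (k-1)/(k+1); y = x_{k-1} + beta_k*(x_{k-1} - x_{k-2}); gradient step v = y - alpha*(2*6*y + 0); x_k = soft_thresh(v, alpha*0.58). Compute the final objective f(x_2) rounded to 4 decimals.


FISTA on f(x) = 6*x^2 + 0*x + 0.58*|x|
L = 12, alpha = 0.0482
Iteration 1: beta = 0.0, y = -1.1816 + 0.0*(-1.1816 + 1.1816) = -1.1816
  grad(y) = -14.1792, v = y - alpha*grad = -0.4982
  prox(v) = soft_thresh(-0.4982, 0.028) = -0.4702
Iteration 2: beta = 0.3333, y = -0.4702 + 0.3333*(-0.4702 + 1.1816) = -0.2331
  grad(y) = -2.7969, v = y - alpha*grad = -0.0983
  prox(v) = soft_thresh(-0.0983, 0.028) = -0.0703
f(x_2) = 6*(-0.0703)^2 + 0*(-0.0703) + 0.58*|-0.0703| = 0.0704


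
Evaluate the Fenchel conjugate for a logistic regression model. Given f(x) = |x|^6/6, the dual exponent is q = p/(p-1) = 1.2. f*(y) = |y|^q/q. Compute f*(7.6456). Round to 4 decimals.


The conjugate exponent q satisfies 1/p + 1/q = 1.
p = 6, so q = 6/(6 - 1) = 1.2
|y|^q = 7.6456^1.2 = 11.484
f*(7.6456) = 11.484 / 1.2 = 9.57


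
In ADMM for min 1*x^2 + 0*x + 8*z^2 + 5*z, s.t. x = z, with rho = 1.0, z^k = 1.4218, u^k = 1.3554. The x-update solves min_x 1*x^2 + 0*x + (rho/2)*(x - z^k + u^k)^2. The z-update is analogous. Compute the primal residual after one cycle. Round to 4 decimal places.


ADMM iteration with rho = 1.0, z^k = 1.4218, u^k = 1.3554
Step 1: x-update.
Minimize 1*x^2 + 0*x + (1.0/2)*(x - 1.4218 + 1.3554)^2
FOC: (2*1 + 1.0)*x = 0 + 1.0*(1.4218 - 1.3554)
x^{k+1} = 0.0221
Step 2: z-update.
Minimize 8*z^2 + 5*z + (1.0/2)*(0.0221 - z + 1.3554)^2
FOC: (2*8 + 1.0)*z = -5 + 1.0*(0.0221 + 1.3554)
z^{k+1} = -0.2131
Step 3: u-update.
u^{k+1} = 1.3554 + 0.0221 + 0.2131 = 1.5906
Step 4: Primal residual = |0.0221 + 0.2131| = 0.2352


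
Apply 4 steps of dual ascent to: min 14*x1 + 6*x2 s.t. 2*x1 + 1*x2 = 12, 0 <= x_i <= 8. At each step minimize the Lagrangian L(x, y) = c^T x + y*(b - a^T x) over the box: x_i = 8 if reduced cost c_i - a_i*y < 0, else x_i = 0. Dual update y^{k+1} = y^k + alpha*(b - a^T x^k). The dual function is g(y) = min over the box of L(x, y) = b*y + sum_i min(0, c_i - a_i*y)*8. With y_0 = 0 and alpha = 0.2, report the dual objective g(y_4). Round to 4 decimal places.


Dual ascent for LP: min 14*x1 + 6*x2, 2*x1 + 1*x2 = 12, 0 <= x_i <= 8
Step 1: y^k = 0.0, reduced costs: (14.0, 6.0)
  x^k = (0.0, 0.0), subgradient = b - a^T x = 12.0
  y^{k+1} = 0.0 + 0.2*12.0 = 2.4
Step 2: y^k = 2.4, reduced costs: (9.2, 3.6)
  x^k = (0.0, 0.0), subgradient = b - a^T x = 12.0
  y^{k+1} = 2.4 + 0.2*12.0 = 4.8
Step 3: y^k = 4.8, reduced costs: (4.4, 1.2)
  x^k = (0.0, 0.0), subgradient = b - a^T x = 12.0
  y^{k+1} = 4.8 + 0.2*12.0 = 7.2
Step 4: y^k = 7.2, reduced costs: (-0.4, -1.2)
  x^k = (8.0, 8.0), subgradient = b - a^T x = -12.0
  y^{k+1} = 7.2 + 0.2*-12.0 = 4.8
Dual objective at y_4 = 4.8: reduced costs (4.4, 1.2), box minimizer x = (0.0, 0.0)
g(y_4) = b*y + (c1 - a1*y)*x1 + (c2 - a2*y)*x2 = 12*4.8 + 4.4*0.0 + 1.2*0.0 = 57.6 + 0.0 + 0.0 = 57.6


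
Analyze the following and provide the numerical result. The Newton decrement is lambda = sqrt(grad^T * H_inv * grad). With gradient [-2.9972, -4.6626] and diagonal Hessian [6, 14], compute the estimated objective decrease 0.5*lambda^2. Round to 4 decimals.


Step 1: H is diagonal, so H^(-1) * g = [-0.4995, -0.333].
Step 2: g^T H^(-1) g = sum_i g_i^2 / H_ii
  = (-2.9972)^2/6 + (-4.6626)^2/14
  = 1.4972 + 1.5528 = 3.05
Step 3: Objective decrease = 0.5 * g^T H^(-1) g = 1.525


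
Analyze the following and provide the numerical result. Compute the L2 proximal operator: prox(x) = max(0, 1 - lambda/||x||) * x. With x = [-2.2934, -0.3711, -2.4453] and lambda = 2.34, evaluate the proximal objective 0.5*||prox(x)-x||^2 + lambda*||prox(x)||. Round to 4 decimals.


Step 1: Compute ||x||.
||x|| = 3.373
Step 2: Compute scaling factor.
scale = max(0, 1 - 2.34/3.373) = 0.3062
Step 3: prox(x) = [-0.7023, -0.1136, -0.7489]
||prox(x)|| = 1.033
Step 4: Proximal objective.
0.5*||prox-x||^2 = 2.7378
lambda*||prox|| = 2.4172
Total = 5.1549
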